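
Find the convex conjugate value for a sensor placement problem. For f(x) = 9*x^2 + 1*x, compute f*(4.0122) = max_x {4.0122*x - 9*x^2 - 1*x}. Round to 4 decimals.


f*(y) = sup_x {y*x - a*x^2 - b*x} = sup_x {(y-b)*x - a*x^2}
FOC: (y - b) - 2a*x = 0 => x* = (y - b)/(2a)
x* = (4.0122 - 1)/(2*9) = 0.1673
f*(4.0122) = (y-b)^2/(4a) = (4.0122 - 1)^2/(4*9)
= 9.0733/36 = 0.252


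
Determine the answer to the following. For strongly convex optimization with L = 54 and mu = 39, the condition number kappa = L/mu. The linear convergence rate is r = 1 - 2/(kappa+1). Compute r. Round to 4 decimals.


Step 1: Compute the condition number.
kappa = L/mu = 54/39 = 1.3846
Step 2: Compute the convergence rate.
r = 1 - 2/(kappa + 1) = 1 - 2*mu/(L + mu) = (L - mu)/(L + mu) = 15/93 = 0.1613


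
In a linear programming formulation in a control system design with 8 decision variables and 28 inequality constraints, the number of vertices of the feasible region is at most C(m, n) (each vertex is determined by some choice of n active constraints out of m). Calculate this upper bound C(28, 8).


Each vertex corresponds to some choice of n active constraints out of m, so the number of vertices is at most C(m, n) = m! / (n!(m-n)!).
m = 28, n = 8
Numerator: 28 * 27 * 26 * 25 * 24 * 23 * 22 * 21
Denominator: 8! = 40320
C(28, 8) = 3108105


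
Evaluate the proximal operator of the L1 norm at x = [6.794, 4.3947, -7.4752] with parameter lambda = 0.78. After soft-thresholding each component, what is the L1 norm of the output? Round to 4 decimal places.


Soft-thresholding with lambda = 0.78:
prox(6.794) = sign(6.794)*max(|6.794| - 0.78, 0) = 6.014
prox(4.3947) = sign(4.3947)*max(|4.3947| - 0.78, 0) = 3.6147
prox(-7.4752) = sign(-7.4752)*max(|-7.4752| - 0.78, 0) = -6.6952
prox(x) = [6.014, 3.6147, -6.6952]
||prox(x)||_1 = 6.014 + 3.6147 + 6.6952 = 16.3239


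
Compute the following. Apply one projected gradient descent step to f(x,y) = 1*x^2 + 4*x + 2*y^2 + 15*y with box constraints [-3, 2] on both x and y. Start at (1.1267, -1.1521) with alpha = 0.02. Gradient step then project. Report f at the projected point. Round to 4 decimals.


Step 1: Compute gradient at (1.1267, -1.1521).
grad_x = 2*1*1.1267 + 4 = 6.2534
grad_y = 2*2*-1.1521 + 15 = 10.3916
Step 2: Gradient step.
x_raw = 1.1267 - 0.02*6.2534 = 1.0016
y_raw = -1.1521 - 0.02*10.3916 = -1.3599
Step 3: Project onto [-3, 2].
x_proj = clip(1.0016) = 1.0016
y_proj = clip(-1.3599) = -1.3599
Step 4: Evaluate f.
f(1.0016, -1.3599) = -11.6904


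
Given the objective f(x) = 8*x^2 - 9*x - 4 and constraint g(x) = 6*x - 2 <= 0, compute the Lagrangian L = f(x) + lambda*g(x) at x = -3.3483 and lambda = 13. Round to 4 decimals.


Step 1: Evaluate f(x).
f(-3.3483) = 8*(-3.3483)^2 - 9*(-3.3483) - 4 = 115.8236
Step 2: Evaluate g(x).
g(-3.3483) = 6*-3.3483 - 2 = -22.0898
Step 3: Compute Lagrangian.
L = 115.8236 + 13*-22.0898 = -171.3438


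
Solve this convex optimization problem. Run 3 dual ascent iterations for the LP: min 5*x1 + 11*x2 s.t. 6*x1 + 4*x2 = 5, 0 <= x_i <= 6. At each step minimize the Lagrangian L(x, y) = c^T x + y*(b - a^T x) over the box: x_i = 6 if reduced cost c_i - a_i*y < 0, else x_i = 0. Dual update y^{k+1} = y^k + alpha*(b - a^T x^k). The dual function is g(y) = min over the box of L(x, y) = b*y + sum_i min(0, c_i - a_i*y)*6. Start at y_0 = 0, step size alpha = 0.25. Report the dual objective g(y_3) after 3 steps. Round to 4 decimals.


Dual ascent for LP: min 5*x1 + 11*x2, 6*x1 + 4*x2 = 5, 0 <= x_i <= 6
Step 1: y^k = 0.0, reduced costs: (5.0, 11.0)
  x^k = (0.0, 0.0), subgradient = b - a^T x = 5.0
  y^{k+1} = 0.0 + 0.25*5.0 = 1.25
Step 2: y^k = 1.25, reduced costs: (-2.5, 6.0)
  x^k = (6.0, 0.0), subgradient = b - a^T x = -31.0
  y^{k+1} = 1.25 + 0.25*-31.0 = -6.5
Step 3: y^k = -6.5, reduced costs: (44.0, 37.0)
  x^k = (0.0, 0.0), subgradient = b - a^T x = 5.0
  y^{k+1} = -6.5 + 0.25*5.0 = -5.25
Dual objective at y_3 = -5.25: reduced costs (36.5, 32.0), box minimizer x = (0.0, 0.0)
g(y_3) = b*y + (c1 - a1*y)*x1 + (c2 - a2*y)*x2 = 5*(-5.25) + 36.5*0.0 + 32.0*0.0 = -26.25 + 0.0 + 0.0 = -26.25


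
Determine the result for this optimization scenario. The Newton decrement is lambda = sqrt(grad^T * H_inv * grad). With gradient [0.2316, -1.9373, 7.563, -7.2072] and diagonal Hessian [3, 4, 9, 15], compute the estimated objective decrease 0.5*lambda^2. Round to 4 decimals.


Step 1: H is diagonal, so H^(-1) * g = [0.0772, -0.4843, 0.8403, -0.4805].
Step 2: g^T H^(-1) g = sum_i g_i^2 / H_ii
  = (0.2316)^2/3 + (-1.9373)^2/4 + (7.563)^2/9 + (-7.2072)^2/15
  = 0.0179 + 0.9383 + 6.3554 + 3.4629 = 10.7745
Step 3: Objective decrease = 0.5 * g^T H^(-1) g = 5.3873


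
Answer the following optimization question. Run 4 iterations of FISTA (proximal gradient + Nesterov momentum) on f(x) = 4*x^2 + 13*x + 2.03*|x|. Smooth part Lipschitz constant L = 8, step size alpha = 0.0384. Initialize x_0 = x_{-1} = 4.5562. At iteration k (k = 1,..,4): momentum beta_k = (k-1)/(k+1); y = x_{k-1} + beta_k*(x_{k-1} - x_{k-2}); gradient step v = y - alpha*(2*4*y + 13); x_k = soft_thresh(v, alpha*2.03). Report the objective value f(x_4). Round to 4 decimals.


FISTA on f(x) = 4*x^2 + 13*x + 2.03*|x|
L = 8, alpha = 0.0384
Iteration 1: beta = 0.0, y = 4.5562 + 0.0*(4.5562 - 4.5562) = 4.5562
  grad(y) = 49.4496, v = y - alpha*grad = 2.6573
  prox(v) = soft_thresh(2.6573, 0.078) = 2.5794
Iteration 2: beta = 0.3333, y = 2.5794 + 0.3333*(2.5794 - 4.5562) = 1.9204
  grad(y) = 28.3636, v = y - alpha*grad = 0.8313
  prox(v) = soft_thresh(0.8313, 0.078) = 0.7533
Iteration 3: beta = 0.5, y = 0.7533 + 0.5*(0.7533 - 2.5794) = -0.1597
  grad(y) = 11.7224, v = y - alpha*grad = -0.6098
  prox(v) = soft_thresh(-0.6098, 0.078) = -0.5319
Iteration 4: beta = 0.6, y = -0.5319 + 0.6*(-0.5319 - 0.7533) = -1.303
  grad(y) = 2.5759, v = y - alpha*grad = -1.4019
  prox(v) = soft_thresh(-1.4019, 0.078) = -1.324
f(x_4) = 4*(-1.324)^2 + 13*(-1.324) + 2.03*|-1.324| = -7.5124


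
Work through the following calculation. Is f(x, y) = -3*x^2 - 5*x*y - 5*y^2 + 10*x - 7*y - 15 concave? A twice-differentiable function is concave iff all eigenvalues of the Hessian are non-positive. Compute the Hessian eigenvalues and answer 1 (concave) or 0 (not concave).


The Hessian of f(x,y) = -3*x^2 - 5*x*y - 5*y^2 + 10*x - 7*y - 15 is:
H = [[-6, -5], [-5, -10]]
Trace = -6 - 10 = -16
Determinant = -6*-10 - (-5)^2 = 35
Discriminant = (-16)^2 - 4*35 = 116.0
Eigenvalues: lambda_1 = -13.3852, lambda_2 = -2.6148
The function is concave.

1


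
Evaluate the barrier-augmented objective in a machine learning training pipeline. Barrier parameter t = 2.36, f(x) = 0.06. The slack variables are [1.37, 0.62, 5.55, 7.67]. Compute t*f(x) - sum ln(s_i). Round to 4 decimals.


Step 1: Compute log-barrier.
ln values: [0.3148, -0.478, 1.7138, 2.0373]
phi = -(0.3148 - 0.478 + 1.7138 + 2.0373) = -3.5879
Step 2: Compute augmented objective.
t*f(x) = 2.36*0.06 = 0.1416
Total = 0.1416 - 3.5879 = -3.4463


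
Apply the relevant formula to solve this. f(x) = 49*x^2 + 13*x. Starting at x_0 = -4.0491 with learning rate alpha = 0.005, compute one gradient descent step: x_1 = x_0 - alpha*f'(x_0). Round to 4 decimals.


We compute the gradient at x_0 and apply the update.
f'(x) = 98*x + 13
f'(-4.0491) = 98*-4.0491 + 13 = -383.8118
x_1 = -4.0491 - 0.005*-383.8118 = -2.13


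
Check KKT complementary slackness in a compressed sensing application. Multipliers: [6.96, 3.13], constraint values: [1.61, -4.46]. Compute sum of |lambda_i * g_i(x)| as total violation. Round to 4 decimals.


KKT complementary slackness check:
lambda_1 * g_1 = 6.96 * 1.61 = 11.2056
lambda_2 * g_2 = 3.13 * -4.46 = -13.9598
Total violation = 11.2056 + 13.9598 = 25.1654


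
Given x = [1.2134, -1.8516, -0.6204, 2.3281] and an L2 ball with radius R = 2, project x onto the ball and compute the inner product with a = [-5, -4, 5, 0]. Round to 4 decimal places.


Step 1: Compute ||x|| (intermediates to 6 decimals).
||x|| = sqrt(1.2134^2 + (-1.8516)^2 + (-0.6204)^2 + 2.3281^2) = 3.271958
Step 2: Project.
Since ||x|| > R, scale = R/||x|| = 2/3.271958 = 0.611255, proj(x) = scale * x
proj(x) = [0.741697, -1.1318, -0.379223, 1.423063]
Step 3: Dot product.
a^T * proj(x) = -5*0.741697 - 4*(-1.1318) + 5*(-0.379223) + 0*1.423063 = -1.0774


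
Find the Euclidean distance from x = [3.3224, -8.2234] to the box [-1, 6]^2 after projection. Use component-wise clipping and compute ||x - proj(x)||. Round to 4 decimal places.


Project each component onto [-1, 6].
clip(3.3224) = 3.3224, clip(-8.2234) = -1.0
Projection = [3.3224, -1.0]
Squared diffs: [0.0, 52.1775]
Distance = sqrt(52.1775) = 7.2234


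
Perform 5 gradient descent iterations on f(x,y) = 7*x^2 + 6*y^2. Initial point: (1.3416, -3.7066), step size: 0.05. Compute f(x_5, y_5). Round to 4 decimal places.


Gradient descent on f(x,y) = 7*x^2 + 6*y^2.
Starting point: (1.3416, -3.7066), alpha = 0.05
Step 1: grad_x = 2*7*1.3416 = 18.7824, grad_y = 2*6*-3.7066 = -44.4792
  x_1 = 1.3416 - 0.05*18.7824 = 0.4025
  y_1 = -3.7066 - 0.05*-44.4792 = -1.4826
Step 2: grad_x = 2*7*0.4025 = 5.6347, grad_y = 2*6*-1.4826 = -17.7917
  x_2 = 0.4025 - 0.05*5.6347 = 0.1207
  y_2 = -1.4826 - 0.05*-17.7917 = -0.5931
Step 3: grad_x = 2*7*0.1207 = 1.6904, grad_y = 2*6*-0.5931 = -7.1167
  x_3 = 0.1207 - 0.05*1.6904 = 0.0362
  y_3 = -0.5931 - 0.05*-7.1167 = -0.2372
Step 4: grad_x = 2*7*0.0362 = 0.5071, grad_y = 2*6*-0.2372 = -2.8467
  x_4 = 0.0362 - 0.05*0.5071 = 0.0109
  y_4 = -0.2372 - 0.05*-2.8467 = -0.0949
Step 5: grad_x = 2*7*0.0109 = 0.1521, grad_y = 2*6*-0.0949 = -1.1387
  x_5 = 0.0109 - 0.05*0.1521 = 0.0033
  y_5 = -0.0949 - 0.05*-1.1387 = -0.038
f(0.0033, -0.038) = 7*0.0033^2 + 6*(-0.038)^2 = 0.0087


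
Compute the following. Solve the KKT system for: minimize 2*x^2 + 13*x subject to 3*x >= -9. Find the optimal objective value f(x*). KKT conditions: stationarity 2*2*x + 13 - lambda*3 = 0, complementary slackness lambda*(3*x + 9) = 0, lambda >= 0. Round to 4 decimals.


Step 1: Try lambda = 0 (constraint inactive).
x_unc = -13/(2*2) = -3.25
Check: 3*-3.25 = -9.75 < -9 -- violated!
Step 2: Constraint must be active: 3*x = -9
x* = -9/3 = -3.0
lambda = (2*2*(-3.0) + 13)/3 = 0.3333
Step 3: Compute optimal value.
f(x*) = 2*(-3.0)^2 + 13*(-3.0) = -21.0


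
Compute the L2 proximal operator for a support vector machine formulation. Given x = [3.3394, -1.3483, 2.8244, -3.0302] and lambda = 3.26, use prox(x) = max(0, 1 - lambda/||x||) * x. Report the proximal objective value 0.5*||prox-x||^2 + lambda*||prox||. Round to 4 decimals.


Step 1: Compute ||x||.
||x|| = 5.489
Step 2: Compute scaling factor.
scale = max(0, 1 - 3.26/5.489) = 0.4061
Step 3: prox(x) = [1.3561, -0.5475, 1.1469, -1.2305]
||prox(x)|| = 2.229
Step 4: Proximal objective.
0.5*||prox-x||^2 = 5.3138
lambda*||prox|| = 7.2665
Total = 12.5803


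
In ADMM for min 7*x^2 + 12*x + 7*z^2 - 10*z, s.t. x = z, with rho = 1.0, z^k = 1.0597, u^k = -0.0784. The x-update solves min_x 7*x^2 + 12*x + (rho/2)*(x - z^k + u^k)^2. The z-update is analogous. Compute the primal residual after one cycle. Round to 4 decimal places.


ADMM iteration with rho = 1.0, z^k = 1.0597, u^k = -0.0784
Step 1: x-update.
Minimize 7*x^2 + 12*x + (1.0/2)*(x - 1.0597 - 0.0784)^2
FOC: (2*7 + 1.0)*x = -12 + 1.0*(1.0597 + 0.0784)
x^{k+1} = -0.7241
Step 2: z-update.
Minimize 7*z^2 - 10*z + (1.0/2)*(-0.7241 - z - 0.0784)^2
FOC: (2*7 + 1.0)*z = 10 + 1.0*(-0.7241 - 0.0784)
z^{k+1} = 0.6132
Step 3: u-update.
u^{k+1} = -0.0784 - 0.7241 - 0.6132 = -1.4157
Step 4: Primal residual = |-0.7241 - 0.6132| = 1.3373


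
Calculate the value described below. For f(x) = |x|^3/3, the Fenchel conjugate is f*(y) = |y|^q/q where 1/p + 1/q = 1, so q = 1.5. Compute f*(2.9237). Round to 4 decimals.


The conjugate exponent q satisfies 1/p + 1/q = 1.
p = 3, so q = 3/(3 - 1) = 1.5
|y|^q = 2.9237^1.5 = 4.9992
f*(2.9237) = 4.9992 / 1.5 = 3.3328


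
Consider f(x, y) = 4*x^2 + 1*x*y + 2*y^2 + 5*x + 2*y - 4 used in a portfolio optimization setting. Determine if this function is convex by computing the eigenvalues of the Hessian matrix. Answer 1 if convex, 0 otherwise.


The Hessian of f(x,y) = 4*x^2 + 1*x*y + 2*y^2 + 5*x + 2*y - 4 is:
H = [[8, 1], [1, 4]]
Trace = 8 + 4 = 12
Determinant = 8*4 - (1)^2 = 31
Discriminant = (12)^2 - 4*31 = 20.0
Eigenvalues: lambda_1 = 3.7639, lambda_2 = 8.2361
The function is convex.

1


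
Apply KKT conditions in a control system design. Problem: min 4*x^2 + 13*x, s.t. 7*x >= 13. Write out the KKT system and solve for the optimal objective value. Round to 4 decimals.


Step 1: Try lambda = 0 (constraint inactive).
x_unc = -13/(2*4) = -1.625
Check: 7*-1.625 = -11.375 < 13 -- violated!
Step 2: Constraint must be active: 7*x = 13
x* = 13/7 = 1.8571 (rounded; the exact value 13/7 is used below)
lambda = (2*4*(13/7) + 13)/7 = 3.9796
Step 3: Compute optimal value.
f(x*) = 4*(13/7)^2 + 13*(13/7) = 37.9388


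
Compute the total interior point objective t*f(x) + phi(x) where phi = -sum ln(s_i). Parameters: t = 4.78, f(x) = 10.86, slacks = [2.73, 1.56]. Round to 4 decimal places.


Step 1: Compute log-barrier.
ln values: [1.0043, 0.4447]
phi = -(1.0043 + 0.4447) = -1.449
Step 2: Compute augmented objective.
t*f(x) = 4.78*10.86 = 51.9108
Total = 51.9108 - 1.449 = 50.4618


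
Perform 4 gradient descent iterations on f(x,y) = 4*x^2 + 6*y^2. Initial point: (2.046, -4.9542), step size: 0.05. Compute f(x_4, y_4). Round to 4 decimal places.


Gradient descent on f(x,y) = 4*x^2 + 6*y^2.
Starting point: (2.046, -4.9542), alpha = 0.05
Step 1: grad_x = 2*4*2.046 = 16.368, grad_y = 2*6*-4.9542 = -59.4504
  x_1 = 2.046 - 0.05*16.368 = 1.2276
  y_1 = -4.9542 - 0.05*-59.4504 = -1.9817
Step 2: grad_x = 2*4*1.2276 = 9.8208, grad_y = 2*6*-1.9817 = -23.7802
  x_2 = 1.2276 - 0.05*9.8208 = 0.7366
  y_2 = -1.9817 - 0.05*-23.7802 = -0.7927
Step 3: grad_x = 2*4*0.7366 = 5.8925, grad_y = 2*6*-0.7927 = -9.5121
  x_3 = 0.7366 - 0.05*5.8925 = 0.4419
  y_3 = -0.7927 - 0.05*-9.5121 = -0.3171
Step 4: grad_x = 2*4*0.4419 = 3.5355, grad_y = 2*6*-0.3171 = -3.8048
  x_4 = 0.4419 - 0.05*3.5355 = 0.2652
  y_4 = -0.3171 - 0.05*-3.8048 = -0.1268
f(0.2652, -0.1268) = 4*0.2652^2 + 6*(-0.1268)^2 = 0.3778


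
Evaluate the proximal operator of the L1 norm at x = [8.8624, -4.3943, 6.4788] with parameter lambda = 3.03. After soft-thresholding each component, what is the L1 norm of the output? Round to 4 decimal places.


Soft-thresholding with lambda = 3.03:
prox(8.8624) = sign(8.8624)*max(|8.8624| - 3.03, 0) = 5.8324
prox(-4.3943) = sign(-4.3943)*max(|-4.3943| - 3.03, 0) = -1.3643
prox(6.4788) = sign(6.4788)*max(|6.4788| - 3.03, 0) = 3.4488
prox(x) = [5.8324, -1.3643, 3.4488]
||prox(x)||_1 = 5.8324 + 1.3643 + 3.4488 = 10.6455


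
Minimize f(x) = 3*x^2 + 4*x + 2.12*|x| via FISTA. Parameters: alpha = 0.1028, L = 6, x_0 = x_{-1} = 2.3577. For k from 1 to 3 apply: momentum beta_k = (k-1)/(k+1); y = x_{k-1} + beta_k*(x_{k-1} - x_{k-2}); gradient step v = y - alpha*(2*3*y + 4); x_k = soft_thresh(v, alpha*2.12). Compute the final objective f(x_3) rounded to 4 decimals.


FISTA on f(x) = 3*x^2 + 4*x + 2.12*|x|
L = 6, alpha = 0.1028
Iteration 1: beta = 0.0, y = 2.3577 + 0.0*(2.3577 - 2.3577) = 2.3577
  grad(y) = 18.1462, v = y - alpha*grad = 0.4923
  prox(v) = soft_thresh(0.4923, 0.2179) = 0.2743
Iteration 2: beta = 0.3333, y = 0.2743 + 0.3333*(0.2743 - 2.3577) = -0.4201
  grad(y) = 1.4793, v = y - alpha*grad = -0.5722
  prox(v) = soft_thresh(-0.5722, 0.2179) = -0.3543
Iteration 3: beta = 0.5, y = -0.3543 + 0.5*(-0.3543 - 0.2743) = -0.6685
  grad(y) = -0.0113, v = y - alpha*grad = -0.6674
  prox(v) = soft_thresh(-0.6674, 0.2179) = -0.4495
f(x_3) = 3*(-0.4495)^2 + 4*(-0.4495) + 2.12*|-0.4495| = -0.2389


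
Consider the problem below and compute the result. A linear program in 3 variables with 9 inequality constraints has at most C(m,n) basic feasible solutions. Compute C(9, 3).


Each vertex corresponds to some choice of n active constraints out of m, so the number of vertices is at most C(m, n) = m! / (n!(m-n)!).
m = 9, n = 3
Numerator: 9 * 8 * 7
Denominator: 3! = 6
C(9, 3) = 84


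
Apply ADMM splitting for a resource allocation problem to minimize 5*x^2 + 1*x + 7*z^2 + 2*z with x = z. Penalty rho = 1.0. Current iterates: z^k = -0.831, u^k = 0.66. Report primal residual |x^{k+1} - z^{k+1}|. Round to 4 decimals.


ADMM iteration with rho = 1.0, z^k = -0.831, u^k = 0.66
Step 1: x-update.
Minimize 5*x^2 + 1*x + (1.0/2)*(x + 0.831 + 0.66)^2
FOC: (2*5 + 1.0)*x = -1 + 1.0*(-0.831 - 0.66)
x^{k+1} = -0.2265
Step 2: z-update.
Minimize 7*z^2 + 2*z + (1.0/2)*(-0.2265 - z + 0.66)^2
FOC: (2*7 + 1.0)*z = -2 + 1.0*(-0.2265 + 0.66)
z^{k+1} = -0.1044
Step 3: u-update.
u^{k+1} = 0.66 - 0.2265 + 0.1044 = 0.538
Step 4: Primal residual = |-0.2265 + 0.1044| = 0.122


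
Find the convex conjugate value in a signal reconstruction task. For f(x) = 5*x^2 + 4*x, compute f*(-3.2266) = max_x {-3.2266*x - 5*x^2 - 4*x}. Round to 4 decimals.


f*(y) = sup_x {y*x - a*x^2 - b*x} = sup_x {(y-b)*x - a*x^2}
FOC: (y - b) - 2a*x = 0 => x* = (y - b)/(2a)
x* = (-3.2266 - 4)/(2*5) = -0.7227
f*(-3.2266) = (y-b)^2/(4a) = (-3.2266 - 4)^2/(4*5)
= 52.2237/20 = 2.6112


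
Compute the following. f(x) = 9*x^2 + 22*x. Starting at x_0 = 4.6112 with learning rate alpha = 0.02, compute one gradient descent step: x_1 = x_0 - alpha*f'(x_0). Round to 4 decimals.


We compute the gradient at x_0 and apply the update.
f'(x) = 18*x + 22
f'(4.6112) = 18*4.6112 + 22 = 105.0016
x_1 = 4.6112 - 0.02*105.0016 = 2.5112


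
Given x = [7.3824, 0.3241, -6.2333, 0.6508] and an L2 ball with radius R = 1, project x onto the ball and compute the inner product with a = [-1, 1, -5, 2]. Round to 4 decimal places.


Step 1: Compute ||x|| (intermediates to 6 decimals).
||x|| = sqrt(7.3824^2 + 0.3241^2 + (-6.2333)^2 + 0.6508^2) = 9.689295
Step 2: Project.
Since ||x|| > R, scale = R/||x|| = 1/9.689295 = 0.103207, proj(x) = scale * x
proj(x) = [0.761915, 0.033449, -0.64332, 0.067167]
Step 3: Dot product.
a^T * proj(x) = -1*0.761915 + 1*0.033449 - 5*(-0.64332) + 2*0.067167 = 2.6225


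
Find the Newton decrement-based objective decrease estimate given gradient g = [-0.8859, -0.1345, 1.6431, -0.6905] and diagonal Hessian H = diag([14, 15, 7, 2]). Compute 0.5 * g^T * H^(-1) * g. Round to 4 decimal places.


Step 1: H is diagonal, so H^(-1) * g = [-0.0633, -0.009, 0.2347, -0.3453].
Step 2: g^T H^(-1) g = sum_i g_i^2 / H_ii
  = (-0.8859)^2/14 + (-0.1345)^2/15 + (1.6431)^2/7 + (-0.6905)^2/2
  = 0.0561 + 0.0012 + 0.3857 + 0.2384 = 0.6813
Step 3: Objective decrease = 0.5 * g^T H^(-1) g = 0.3407


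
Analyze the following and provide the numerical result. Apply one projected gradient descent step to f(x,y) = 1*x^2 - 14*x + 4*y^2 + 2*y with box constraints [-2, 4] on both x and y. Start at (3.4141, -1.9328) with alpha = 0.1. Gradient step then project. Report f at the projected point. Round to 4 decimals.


Step 1: Compute gradient at (3.4141, -1.9328).
grad_x = 2*1*3.4141 - 14 = -7.1718
grad_y = 2*4*-1.9328 + 2 = -13.4624
Step 2: Gradient step.
x_raw = 3.4141 - 0.1*-7.1718 = 4.1313
y_raw = -1.9328 - 0.1*-13.4624 = -0.5866
Step 3: Project onto [-2, 4].
x_proj = clip(4.1313) = 4.0
y_proj = clip(-0.5866) = -0.5866
Step 4: Evaluate f.
f(4.0, -0.5866) = -39.7969


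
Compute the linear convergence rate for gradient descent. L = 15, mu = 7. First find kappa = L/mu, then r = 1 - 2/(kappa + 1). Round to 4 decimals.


Step 1: Compute the condition number.
kappa = L/mu = 15/7 = 2.1429
Step 2: Compute the convergence rate.
r = 1 - 2/(kappa + 1) = 1 - 2*mu/(L + mu) = (L - mu)/(L + mu) = 8/22 = 0.3636


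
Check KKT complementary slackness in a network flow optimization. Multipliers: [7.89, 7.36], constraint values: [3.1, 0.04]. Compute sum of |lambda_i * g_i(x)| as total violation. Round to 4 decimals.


KKT complementary slackness check:
lambda_1 * g_1 = 7.89 * 3.1 = 24.459
lambda_2 * g_2 = 7.36 * 0.04 = 0.2944
Total violation = 24.459 + 0.2944 = 24.7534


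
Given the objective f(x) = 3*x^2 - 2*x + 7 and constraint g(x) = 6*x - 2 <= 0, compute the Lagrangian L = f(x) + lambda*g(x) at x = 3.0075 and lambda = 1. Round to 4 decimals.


Step 1: Evaluate f(x).
f(3.0075) = 3*3.0075^2 - 2*3.0075 + 7 = 28.1202
Step 2: Evaluate g(x).
g(3.0075) = 6*3.0075 - 2 = 16.045
Step 3: Compute Lagrangian.
L = 28.1202 + 1*16.045 = 44.1652


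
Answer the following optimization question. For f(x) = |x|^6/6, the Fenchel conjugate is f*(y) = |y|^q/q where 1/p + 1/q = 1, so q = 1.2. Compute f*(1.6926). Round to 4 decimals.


The conjugate exponent q satisfies 1/p + 1/q = 1.
p = 6, so q = 6/(6 - 1) = 1.2
|y|^q = 1.6926^1.2 = 1.8805
f*(1.6926) = 1.8805 / 1.2 = 1.5671


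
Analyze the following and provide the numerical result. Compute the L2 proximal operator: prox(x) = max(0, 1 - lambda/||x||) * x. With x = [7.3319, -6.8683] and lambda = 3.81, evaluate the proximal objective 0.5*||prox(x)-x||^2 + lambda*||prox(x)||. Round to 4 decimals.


Step 1: Compute ||x||.
||x|| = 10.0464
Step 2: Compute scaling factor.
scale = max(0, 1 - 3.81/10.0464) = 0.6208
Step 3: prox(x) = [4.5513, -4.2636]
||prox(x)|| = 6.2364
Step 4: Proximal objective.
0.5*||prox-x||^2 = 7.2581
lambda*||prox|| = 23.7607
Total = 31.0188


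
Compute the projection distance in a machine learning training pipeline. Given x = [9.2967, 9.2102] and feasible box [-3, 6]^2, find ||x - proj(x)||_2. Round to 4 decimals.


Project each component onto [-3, 6].
clip(9.2967) = 6.0, clip(9.2102) = 6.0
Projection = [6.0, 6.0]
Squared diffs: [10.8682, 10.3054]
Distance = sqrt(21.1736) = 4.6015


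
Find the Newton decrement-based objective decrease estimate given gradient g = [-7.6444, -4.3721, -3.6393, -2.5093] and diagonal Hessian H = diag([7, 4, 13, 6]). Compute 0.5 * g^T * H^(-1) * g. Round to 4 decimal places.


Step 1: H is diagonal, so H^(-1) * g = [-1.0921, -1.093, -0.2799, -0.4182].
Step 2: g^T H^(-1) g = sum_i g_i^2 / H_ii
  = (-7.6444)^2/7 + (-4.3721)^2/4 + (-3.6393)^2/13 + (-2.5093)^2/6
  = 8.3481 + 4.7788 + 1.0188 + 1.0494 = 15.1952
Step 3: Objective decrease = 0.5 * g^T H^(-1) g = 7.5976


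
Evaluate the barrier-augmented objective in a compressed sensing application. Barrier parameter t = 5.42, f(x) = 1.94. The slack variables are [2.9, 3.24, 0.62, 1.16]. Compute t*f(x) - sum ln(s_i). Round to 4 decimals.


Step 1: Compute log-barrier.
ln values: [1.0647, 1.1756, -0.478, 0.1484]
phi = -(1.0647 + 1.1756 - 0.478 + 0.1484) = -1.9107
Step 2: Compute augmented objective.
t*f(x) = 5.42*1.94 = 10.5148
Total = 10.5148 - 1.9107 = 8.6041


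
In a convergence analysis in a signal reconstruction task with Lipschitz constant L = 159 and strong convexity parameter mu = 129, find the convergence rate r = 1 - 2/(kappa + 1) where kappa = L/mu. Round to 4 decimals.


Step 1: Compute the condition number.
kappa = L/mu = 159/129 = 1.2326
Step 2: Compute the convergence rate.
r = 1 - 2/(kappa + 1) = 1 - 2*mu/(L + mu) = (L - mu)/(L + mu) = 30/288 = 0.1042


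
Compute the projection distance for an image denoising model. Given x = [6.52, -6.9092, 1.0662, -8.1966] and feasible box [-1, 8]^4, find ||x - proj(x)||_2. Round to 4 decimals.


Project each component onto [-1, 8].
clip(6.52) = 6.52, clip(-6.9092) = -1.0, clip(1.0662) = 1.0662, clip(-8.1966) = -1.0
Projection = [6.52, -1.0, 1.0662, -1.0]
Squared diffs: [0.0, 34.9186, 0.0, 51.7911]
Distance = sqrt(86.7097) = 9.3118


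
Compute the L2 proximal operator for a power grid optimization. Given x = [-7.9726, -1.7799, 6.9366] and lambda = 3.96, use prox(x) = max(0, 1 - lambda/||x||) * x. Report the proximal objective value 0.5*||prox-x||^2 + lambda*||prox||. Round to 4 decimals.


Step 1: Compute ||x||.
||x|| = 10.7167
Step 2: Compute scaling factor.
scale = max(0, 1 - 3.96/10.7167) = 0.6305
Step 3: prox(x) = [-5.0266, -1.1222, 4.3734]
||prox(x)|| = 6.7567
Step 4: Proximal objective.
0.5*||prox-x||^2 = 7.8408
lambda*||prox|| = 26.7565
Total = 34.5972


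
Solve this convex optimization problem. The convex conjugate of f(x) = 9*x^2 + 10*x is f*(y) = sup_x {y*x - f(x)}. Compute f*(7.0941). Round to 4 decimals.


f*(y) = sup_x {y*x - a*x^2 - b*x} = sup_x {(y-b)*x - a*x^2}
FOC: (y - b) - 2a*x = 0 => x* = (y - b)/(2a)
x* = (7.0941 - 10)/(2*9) = -0.1614
f*(7.0941) = (y-b)^2/(4a) = (7.0941 - 10)^2/(4*9)
= 8.4443/36 = 0.2346


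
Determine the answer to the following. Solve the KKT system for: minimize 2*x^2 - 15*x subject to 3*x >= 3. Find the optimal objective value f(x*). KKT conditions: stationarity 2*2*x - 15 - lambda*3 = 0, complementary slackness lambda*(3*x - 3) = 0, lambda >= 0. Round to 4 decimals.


Step 1: Try lambda = 0 (constraint inactive).
Stationarity: 2*2*x - 15 = 0
x* = 15/(2*2) = 3.75
Check constraint: 3*3.75 = 11.25 >= 3 -- satisfied.
Step 2: Compute optimal value.
f(x*) = 2*3.75^2 - 15*3.75 = -28.125


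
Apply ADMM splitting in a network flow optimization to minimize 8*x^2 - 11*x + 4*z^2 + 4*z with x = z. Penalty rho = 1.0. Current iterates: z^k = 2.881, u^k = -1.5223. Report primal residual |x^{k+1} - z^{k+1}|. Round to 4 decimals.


ADMM iteration with rho = 1.0, z^k = 2.881, u^k = -1.5223
Step 1: x-update.
Minimize 8*x^2 - 11*x + (1.0/2)*(x - 2.881 - 1.5223)^2
FOC: (2*8 + 1.0)*x = 11 + 1.0*(2.881 + 1.5223)
x^{k+1} = 0.9061
Step 2: z-update.
Minimize 4*z^2 + 4*z + (1.0/2)*(0.9061 - z - 1.5223)^2
FOC: (2*4 + 1.0)*z = -4 + 1.0*(0.9061 - 1.5223)
z^{k+1} = -0.5129
Step 3: u-update.
u^{k+1} = -1.5223 + 0.9061 + 0.5129 = -0.1033
Step 4: Primal residual = |0.9061 + 0.5129| = 1.419


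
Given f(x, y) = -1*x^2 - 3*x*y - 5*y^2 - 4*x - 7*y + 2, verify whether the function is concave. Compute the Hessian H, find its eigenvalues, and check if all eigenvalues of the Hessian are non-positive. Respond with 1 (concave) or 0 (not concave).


The Hessian of f(x,y) = -1*x^2 - 3*x*y - 5*y^2 - 4*x - 7*y + 2 is:
H = [[-2, -3], [-3, -10]]
Trace = -2 - 10 = -12
Determinant = -2*-10 - (-3)^2 = 11
Discriminant = (-12)^2 - 4*11 = 100.0
Eigenvalues: lambda_1 = -11.0, lambda_2 = -1.0
The function is concave.

1


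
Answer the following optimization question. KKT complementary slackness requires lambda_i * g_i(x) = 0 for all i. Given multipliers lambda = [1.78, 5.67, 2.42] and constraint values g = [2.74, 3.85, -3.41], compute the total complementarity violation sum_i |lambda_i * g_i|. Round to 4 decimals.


KKT complementary slackness check:
lambda_1 * g_1 = 1.78 * 2.74 = 4.8772
lambda_2 * g_2 = 5.67 * 3.85 = 21.8295
lambda_3 * g_3 = 2.42 * -3.41 = -8.2522
Total violation = 4.8772 + 21.8295 + 8.2522 = 34.9589


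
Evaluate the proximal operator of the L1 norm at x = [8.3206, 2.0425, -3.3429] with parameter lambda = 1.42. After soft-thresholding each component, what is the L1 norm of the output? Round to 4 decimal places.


Soft-thresholding with lambda = 1.42:
prox(8.3206) = sign(8.3206)*max(|8.3206| - 1.42, 0) = 6.9006
prox(2.0425) = sign(2.0425)*max(|2.0425| - 1.42, 0) = 0.6225
prox(-3.3429) = sign(-3.3429)*max(|-3.3429| - 1.42, 0) = -1.9229
prox(x) = [6.9006, 0.6225, -1.9229]
||prox(x)||_1 = 6.9006 + 0.6225 + 1.9229 = 9.446


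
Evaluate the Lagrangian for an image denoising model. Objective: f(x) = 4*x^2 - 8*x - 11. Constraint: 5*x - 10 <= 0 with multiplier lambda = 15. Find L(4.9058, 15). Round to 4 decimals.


Step 1: Evaluate f(x).
f(4.9058) = 4*4.9058^2 - 8*4.9058 - 11 = 46.0211
Step 2: Evaluate g(x).
g(4.9058) = 5*4.9058 - 10 = 14.529
Step 3: Compute Lagrangian.
L = 46.0211 + 15*14.529 = 263.9561


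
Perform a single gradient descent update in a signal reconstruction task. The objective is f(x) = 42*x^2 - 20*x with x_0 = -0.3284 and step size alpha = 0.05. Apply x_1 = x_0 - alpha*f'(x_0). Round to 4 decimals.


We compute the gradient at x_0 and apply the update.
f'(x) = 84*x - 20
f'(-0.3284) = 84*-0.3284 - 20 = -47.5856
x_1 = -0.3284 - 0.05*-47.5856 = 2.0509


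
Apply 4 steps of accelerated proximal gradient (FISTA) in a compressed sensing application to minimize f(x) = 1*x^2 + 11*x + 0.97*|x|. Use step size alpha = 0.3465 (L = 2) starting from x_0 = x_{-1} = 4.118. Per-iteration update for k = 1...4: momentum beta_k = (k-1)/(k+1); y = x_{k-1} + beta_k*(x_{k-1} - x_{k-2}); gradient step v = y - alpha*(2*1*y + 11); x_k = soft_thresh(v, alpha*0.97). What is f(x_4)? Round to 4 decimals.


FISTA on f(x) = 1*x^2 + 11*x + 0.97*|x|
L = 2, alpha = 0.3465
Iteration 1: beta = 0.0, y = 4.118 + 0.0*(4.118 - 4.118) = 4.118
  grad(y) = 19.236, v = y - alpha*grad = -2.5473
  prox(v) = soft_thresh(-2.5473, 0.3361) = -2.2112
Iteration 2: beta = 0.3333, y = -2.2112 + 0.3333*(-2.2112 - 4.118) = -4.3209
  grad(y) = 2.3582, v = y - alpha*grad = -5.138
  prox(v) = soft_thresh(-5.138, 0.3361) = -4.8019
Iteration 3: beta = 0.5, y = -4.8019 + 0.5*(-4.8019 + 2.2112) = -6.0973
  grad(y) = -1.1946, v = y - alpha*grad = -5.6834
  prox(v) = soft_thresh(-5.6834, 0.3361) = -5.3473
Iteration 4: beta = 0.6, y = -5.3473 + 0.6*(-5.3473 + 4.8019) = -5.6745
  grad(y) = -0.3489, v = y - alpha*grad = -5.5536
  prox(v) = soft_thresh(-5.5536, 0.3361) = -5.2175
f(x_4) = 1*(-5.2175)^2 + 11*(-5.2175) + 0.97*|-5.2175| = -25.1092


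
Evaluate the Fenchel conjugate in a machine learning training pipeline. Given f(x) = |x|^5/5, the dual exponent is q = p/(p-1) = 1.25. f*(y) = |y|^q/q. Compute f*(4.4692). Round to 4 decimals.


The conjugate exponent q satisfies 1/p + 1/q = 1.
p = 5, so q = 5/(5 - 1) = 1.25
|y|^q = 4.4692^1.25 = 6.4981
f*(4.4692) = 6.4981 / 1.25 = 5.1985


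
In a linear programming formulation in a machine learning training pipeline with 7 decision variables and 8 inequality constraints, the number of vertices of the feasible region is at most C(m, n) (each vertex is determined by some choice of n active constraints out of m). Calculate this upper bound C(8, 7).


Each vertex corresponds to some choice of n active constraints out of m, so the number of vertices is at most C(m, n) = m! / (n!(m-n)!).
m = 8, n = 7
Numerator: 8 * 7 * 6 * 5 * 4 * 3 * 2
Denominator: 7! = 5040
C(8, 7) = 8


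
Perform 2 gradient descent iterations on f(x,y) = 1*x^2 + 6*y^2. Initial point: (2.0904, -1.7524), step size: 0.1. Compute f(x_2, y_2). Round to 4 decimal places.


Gradient descent on f(x,y) = 1*x^2 + 6*y^2.
Starting point: (2.0904, -1.7524), alpha = 0.1
Step 1: grad_x = 2*1*2.0904 = 4.1808, grad_y = 2*6*-1.7524 = -21.0288
  x_1 = 2.0904 - 0.1*4.1808 = 1.6723
  y_1 = -1.7524 - 0.1*-21.0288 = 0.3505
Step 2: grad_x = 2*1*1.6723 = 3.3446, grad_y = 2*6*0.3505 = 4.2058
  x_2 = 1.6723 - 0.1*3.3446 = 1.3379
  y_2 = 0.3505 - 0.1*4.2058 = -0.0701
f(1.3379, -0.0701) = 1*1.3379^2 + 6*(-0.0701)^2 = 1.8193


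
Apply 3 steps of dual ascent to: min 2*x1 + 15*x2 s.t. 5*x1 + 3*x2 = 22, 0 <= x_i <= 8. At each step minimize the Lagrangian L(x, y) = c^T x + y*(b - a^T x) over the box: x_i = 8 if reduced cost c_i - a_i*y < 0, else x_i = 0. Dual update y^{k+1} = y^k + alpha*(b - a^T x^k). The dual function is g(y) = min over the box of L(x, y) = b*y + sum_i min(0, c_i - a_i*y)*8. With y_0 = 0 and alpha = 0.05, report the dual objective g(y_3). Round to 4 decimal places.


Dual ascent for LP: min 2*x1 + 15*x2, 5*x1 + 3*x2 = 22, 0 <= x_i <= 8
Step 1: y^k = 0.0, reduced costs: (2.0, 15.0)
  x^k = (0.0, 0.0), subgradient = b - a^T x = 22.0
  y^{k+1} = 0.0 + 0.05*22.0 = 1.1
Step 2: y^k = 1.1, reduced costs: (-3.5, 11.7)
  x^k = (8.0, 0.0), subgradient = b - a^T x = -18.0
  y^{k+1} = 1.1 + 0.05*-18.0 = 0.2
Step 3: y^k = 0.2, reduced costs: (1.0, 14.4)
  x^k = (0.0, 0.0), subgradient = b - a^T x = 22.0
  y^{k+1} = 0.2 + 0.05*22.0 = 1.3
Dual objective at y_3 = 1.3: reduced costs (-4.5, 11.1), box minimizer x = (8.0, 0.0)
g(y_3) = b*y + (c1 - a1*y)*x1 + (c2 - a2*y)*x2 = 22*1.3 + (-4.5)*8.0 + 11.1*0.0 = 28.6 - 36.0 + 0.0 = -7.4


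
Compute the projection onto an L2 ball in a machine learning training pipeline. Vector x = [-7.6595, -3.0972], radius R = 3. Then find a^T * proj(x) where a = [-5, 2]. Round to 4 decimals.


Step 1: Compute ||x|| (intermediates to 6 decimals).
||x|| = sqrt((-7.6595)^2 + (-3.0972)^2) = 8.261997
Step 2: Project.
Since ||x|| > R, scale = R/||x|| = 3/8.261997 = 0.363108, proj(x) = scale * x
proj(x) = [-2.781226, -1.124618]
Step 3: Dot product.
a^T * proj(x) = -5*(-2.781226) + 2*(-1.124618) = 11.6569


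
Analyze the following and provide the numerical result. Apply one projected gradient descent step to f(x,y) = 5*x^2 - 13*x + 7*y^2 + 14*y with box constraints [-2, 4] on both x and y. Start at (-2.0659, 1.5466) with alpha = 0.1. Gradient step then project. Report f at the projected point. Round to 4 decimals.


Step 1: Compute gradient at (-2.0659, 1.5466).
grad_x = 2*5*-2.0659 - 13 = -33.659
grad_y = 2*7*1.5466 + 14 = 35.6524
Step 2: Gradient step.
x_raw = -2.0659 - 0.1*-33.659 = 1.3
y_raw = 1.5466 - 0.1*35.6524 = -2.0186
Step 3: Project onto [-2, 4].
x_proj = clip(1.3) = 1.3
y_proj = clip(-2.0186) = -2.0
Step 4: Evaluate f.
f(1.3, -2.0) = -8.45


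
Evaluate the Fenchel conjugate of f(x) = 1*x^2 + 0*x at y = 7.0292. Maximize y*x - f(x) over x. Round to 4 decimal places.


f*(y) = sup_x {y*x - a*x^2 - b*x} = sup_x {(y-b)*x - a*x^2}
FOC: (y - b) - 2a*x = 0 => x* = (y - b)/(2a)
x* = (7.0292 - 0)/(2*1) = 3.5146
f*(7.0292) = (y-b)^2/(4a) = (7.0292 - 0)^2/(4*1)
= 49.4097/4 = 12.3524


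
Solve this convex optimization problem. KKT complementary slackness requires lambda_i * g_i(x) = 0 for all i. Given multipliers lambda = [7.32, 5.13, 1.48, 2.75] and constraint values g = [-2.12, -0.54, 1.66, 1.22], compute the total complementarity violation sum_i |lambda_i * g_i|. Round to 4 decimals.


KKT complementary slackness check:
lambda_1 * g_1 = 7.32 * -2.12 = -15.5184
lambda_2 * g_2 = 5.13 * -0.54 = -2.7702
lambda_3 * g_3 = 1.48 * 1.66 = 2.4568
lambda_4 * g_4 = 2.75 * 1.22 = 3.355
Total violation = 15.5184 + 2.7702 + 2.4568 + 3.355 = 24.1004


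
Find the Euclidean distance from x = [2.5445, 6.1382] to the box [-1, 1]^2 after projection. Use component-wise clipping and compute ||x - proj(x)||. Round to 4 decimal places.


Project each component onto [-1, 1].
clip(2.5445) = 1.0, clip(6.1382) = 1.0
Projection = [1.0, 1.0]
Squared diffs: [2.3855, 26.4011]
Distance = sqrt(28.7866) = 5.3653


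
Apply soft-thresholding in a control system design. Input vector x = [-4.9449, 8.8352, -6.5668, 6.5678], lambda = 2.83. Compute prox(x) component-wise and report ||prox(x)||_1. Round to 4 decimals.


Soft-thresholding with lambda = 2.83:
prox(-4.9449) = sign(-4.9449)*max(|-4.9449| - 2.83, 0) = -2.1149
prox(8.8352) = sign(8.8352)*max(|8.8352| - 2.83, 0) = 6.0052
prox(-6.5668) = sign(-6.5668)*max(|-6.5668| - 2.83, 0) = -3.7368
prox(6.5678) = sign(6.5678)*max(|6.5678| - 2.83, 0) = 3.7378
prox(x) = [-2.1149, 6.0052, -3.7368, 3.7378]
||prox(x)||_1 = 2.1149 + 6.0052 + 3.7368 + 3.7378 = 15.5947


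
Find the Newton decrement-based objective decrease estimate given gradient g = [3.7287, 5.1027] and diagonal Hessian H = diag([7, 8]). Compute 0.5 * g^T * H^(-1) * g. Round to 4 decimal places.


Step 1: H is diagonal, so H^(-1) * g = [0.5327, 0.6378].
Step 2: g^T H^(-1) g = sum_i g_i^2 / H_ii
  = (3.7287)^2/7 + (5.1027)^2/8
  = 1.9862 + 3.2547 = 5.2409
Step 3: Objective decrease = 0.5 * g^T H^(-1) g = 2.6204


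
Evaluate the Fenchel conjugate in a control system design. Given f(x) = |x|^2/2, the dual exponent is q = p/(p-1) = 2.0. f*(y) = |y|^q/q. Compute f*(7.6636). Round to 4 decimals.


The conjugate exponent q satisfies 1/p + 1/q = 1.
p = 2, so q = 2/(2 - 1) = 2.0
|y|^q = 7.6636^2.0 = 58.7308
f*(7.6636) = 58.7308 / 2.0 = 29.3654


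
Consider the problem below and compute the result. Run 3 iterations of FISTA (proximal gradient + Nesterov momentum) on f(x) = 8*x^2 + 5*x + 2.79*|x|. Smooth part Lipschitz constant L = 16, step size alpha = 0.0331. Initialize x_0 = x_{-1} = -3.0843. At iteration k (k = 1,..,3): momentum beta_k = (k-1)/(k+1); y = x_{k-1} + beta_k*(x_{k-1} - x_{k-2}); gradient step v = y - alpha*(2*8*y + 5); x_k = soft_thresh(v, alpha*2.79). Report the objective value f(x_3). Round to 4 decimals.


FISTA on f(x) = 8*x^2 + 5*x + 2.79*|x|
L = 16, alpha = 0.0331
Iteration 1: beta = 0.0, y = -3.0843 + 0.0*(-3.0843 + 3.0843) = -3.0843
  grad(y) = -44.3488, v = y - alpha*grad = -1.6164
  prox(v) = soft_thresh(-1.6164, 0.0923) = -1.524
Iteration 2: beta = 0.3333, y = -1.524 + 0.3333*(-1.524 + 3.0843) = -1.0039
  grad(y) = -11.0625, v = y - alpha*grad = -0.6377
  prox(v) = soft_thresh(-0.6377, 0.0923) = -0.5454
Iteration 3: beta = 0.5, y = -0.5454 + 0.5*(-0.5454 + 1.524) = -0.0561
  grad(y) = 4.1027, v = y - alpha*grad = -0.1919
  prox(v) = soft_thresh(-0.1919, 0.0923) = -0.0995
f(x_3) = 8*(-0.0995)^2 + 5*(-0.0995) + 2.79*|-0.0995| = -0.1407


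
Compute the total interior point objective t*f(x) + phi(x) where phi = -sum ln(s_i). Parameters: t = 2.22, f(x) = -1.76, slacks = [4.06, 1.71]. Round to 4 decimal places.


Step 1: Compute log-barrier.
ln values: [1.4012, 0.5365]
phi = -(1.4012 + 0.5365) = -1.9377
Step 2: Compute augmented objective.
t*f(x) = 2.22*-1.76 = -3.9072
Total = -3.9072 - 1.9377 = -5.8449


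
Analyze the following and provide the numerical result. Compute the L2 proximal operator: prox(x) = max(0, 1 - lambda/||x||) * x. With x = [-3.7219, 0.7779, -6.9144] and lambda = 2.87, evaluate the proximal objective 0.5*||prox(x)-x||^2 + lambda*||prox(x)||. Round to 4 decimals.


Step 1: Compute ||x||.
||x|| = 7.8909
Step 2: Compute scaling factor.
scale = max(0, 1 - 2.87/7.8909) = 0.6363
Step 3: prox(x) = [-2.3682, 0.495, -4.3996]
||prox(x)|| = 5.0209
Step 4: Proximal objective.
0.5*||prox-x||^2 = 4.1185
lambda*||prox|| = 14.41
Total = 18.5285


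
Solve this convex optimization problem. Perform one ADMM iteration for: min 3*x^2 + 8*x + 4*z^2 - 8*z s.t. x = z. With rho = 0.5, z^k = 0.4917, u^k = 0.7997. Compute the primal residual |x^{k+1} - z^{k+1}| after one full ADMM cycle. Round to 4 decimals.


ADMM iteration with rho = 0.5, z^k = 0.4917, u^k = 0.7997
Step 1: x-update.
Minimize 3*x^2 + 8*x + (0.5/2)*(x - 0.4917 + 0.7997)^2
FOC: (2*3 + 0.5)*x = -8 + 0.5*(0.4917 - 0.7997)
x^{k+1} = -1.2545
Step 2: z-update.
Minimize 4*z^2 - 8*z + (0.5/2)*(-1.2545 - z + 0.7997)^2
FOC: (2*4 + 0.5)*z = 8 + 0.5*(-1.2545 + 0.7997)
z^{k+1} = 0.9144
Step 3: u-update.
u^{k+1} = 0.7997 - 1.2545 - 0.9144 = -1.3692
Step 4: Primal residual = |-1.2545 - 0.9144| = 2.1689


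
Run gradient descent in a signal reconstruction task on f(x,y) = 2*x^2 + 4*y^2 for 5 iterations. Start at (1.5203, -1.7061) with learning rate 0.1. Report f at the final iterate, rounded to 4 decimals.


Gradient descent on f(x,y) = 2*x^2 + 4*y^2.
Starting point: (1.5203, -1.7061), alpha = 0.1
Step 1: grad_x = 2*2*1.5203 = 6.0812, grad_y = 2*4*-1.7061 = -13.6488
  x_1 = 1.5203 - 0.1*6.0812 = 0.9122
  y_1 = -1.7061 - 0.1*-13.6488 = -0.3412
Step 2: grad_x = 2*2*0.9122 = 3.6487, grad_y = 2*4*-0.3412 = -2.7298
  x_2 = 0.9122 - 0.1*3.6487 = 0.5473
  y_2 = -0.3412 - 0.1*-2.7298 = -0.0682
Step 3: grad_x = 2*2*0.5473 = 2.1892, grad_y = 2*4*-0.0682 = -0.546
  x_3 = 0.5473 - 0.1*2.1892 = 0.3284
  y_3 = -0.0682 - 0.1*-0.546 = -0.0136
Step 4: grad_x = 2*2*0.3284 = 1.3135, grad_y = 2*4*-0.0136 = -0.1092
  x_4 = 0.3284 - 0.1*1.3135 = 0.197
  y_4 = -0.0136 - 0.1*-0.1092 = -0.0027
Step 5: grad_x = 2*2*0.197 = 0.7881, grad_y = 2*4*-0.0027 = -0.0218
  x_5 = 0.197 - 0.1*0.7881 = 0.1182
  y_5 = -0.0027 - 0.1*-0.0218 = -0.0005
f(0.1182, -0.0005) = 2*0.1182^2 + 4*(-0.0005)^2 = 0.028


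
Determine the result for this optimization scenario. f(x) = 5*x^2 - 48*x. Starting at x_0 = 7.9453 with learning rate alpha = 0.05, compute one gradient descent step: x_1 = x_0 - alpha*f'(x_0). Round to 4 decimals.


We compute the gradient at x_0 and apply the update.
f'(x) = 10*x - 48
f'(7.9453) = 10*7.9453 - 48 = 31.453
x_1 = 7.9453 - 0.05*31.453 = 6.3727


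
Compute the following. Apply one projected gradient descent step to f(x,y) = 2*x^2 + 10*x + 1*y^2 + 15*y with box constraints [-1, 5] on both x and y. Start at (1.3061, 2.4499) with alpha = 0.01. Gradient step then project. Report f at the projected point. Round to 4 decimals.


Step 1: Compute gradient at (1.3061, 2.4499).
grad_x = 2*2*1.3061 + 10 = 15.2244
grad_y = 2*1*2.4499 + 15 = 19.8998
Step 2: Gradient step.
x_raw = 1.3061 - 0.01*15.2244 = 1.1539
y_raw = 2.4499 - 0.01*19.8998 = 2.2509
Step 3: Project onto [-1, 5].
x_proj = clip(1.1539) = 1.1539
y_proj = clip(2.2509) = 2.2509
Step 4: Evaluate f.
f(1.1539, 2.2509) = 53.0314
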